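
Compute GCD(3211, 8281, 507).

169

3211 = 13² · 19; 8281 = 7² · 13²; 507 = 3 · 13²
gcd takes min exponent of each prime: 13² = 169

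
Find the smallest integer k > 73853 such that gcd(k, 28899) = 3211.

Multiples of 3211 above 73853: 3211·24, 3211·25, … . Need the cofactor coprime to 28899/3211 = 9.
Checking s = 24, 25, … the first with gcd(s, 9) = 1 is s = 25, giving 80275.

80275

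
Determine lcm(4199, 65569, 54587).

11081161

4199 = 13 · 17 · 19; 65569 = 7 · 17 · 19 · 29; 54587 = 13² · 17 · 19
lcm takes max exponent of each prime: 7 · 13² · 17 · 19 · 29 = 11081161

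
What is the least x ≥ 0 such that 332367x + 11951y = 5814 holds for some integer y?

Reduce mod 11951: 332367x ≡ 5814 (mod 11951). With g = gcd(332367, 11951) = 323 dividing 5814, divide through: 1029x ≡ 18 (mod 37).
Since gcd(1029, 37) = 1, x ≡ 18·(1029)⁻¹ ≡ 8 (mod 37). Smallest non-negative: 8.

8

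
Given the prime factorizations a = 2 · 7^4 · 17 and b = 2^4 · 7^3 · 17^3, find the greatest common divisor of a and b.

11662

min exponent per shared prime: 2 · 7^3 · 17 = 11662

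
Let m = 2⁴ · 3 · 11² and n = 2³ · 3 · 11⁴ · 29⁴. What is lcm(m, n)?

497054453808

max exponent per prime: 2⁴ · 3 · 11⁴ · 29⁴ = 497054453808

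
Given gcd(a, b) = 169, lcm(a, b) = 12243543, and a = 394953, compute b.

5239

a·b = gcd·lcm = 169·12243543 = 2069158767, so b = 2069158767/394953 = 5239.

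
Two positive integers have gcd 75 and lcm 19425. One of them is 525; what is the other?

Using mn = gcd(m,n)·lcm(m,n) = 75·19425 = 1456875, we get n = 1456875/525 = 2775.

2775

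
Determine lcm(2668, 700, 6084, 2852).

22014801900

lcm(2668, 700) = 2668·700/gcd = 1867600/4 = 466900
lcm(466900, 6084) = 466900·6084/gcd = 2840619600/4 = 710154900
lcm(710154900, 2852) = 710154900·2852/gcd = 2025361774800/92 = 22014801900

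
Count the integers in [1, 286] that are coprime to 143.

143 = 11·13. Inclusion–exclusion on these primes:
286 − ⌊286/11⌋ − ⌊286/13⌋ + ⌊286/143⌋ = 240

240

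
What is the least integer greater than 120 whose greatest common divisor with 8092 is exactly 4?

124

8092 = 4·2023. Any k with gcd(k, 8092) = 4 is a multiple of 4, say 4s, with s coprime to 2023.
Need s > 120/4, so s ≥ 31. First s ≥ 31 with gcd(s, 2023) = 1 is s = 31. Thus k = 4·31 = 124.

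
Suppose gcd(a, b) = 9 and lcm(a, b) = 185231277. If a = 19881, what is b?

83853

a·b = gcd·lcm = 9·185231277 = 1667081493, so b = 1667081493/19881 = 83853.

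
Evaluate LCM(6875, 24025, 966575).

255441608125

6875 = 5⁴ · 11; 24025 = 5² · 31²; 966575 = 5² · 23 · 41²
lcm takes max exponent of each prime: 5⁴ · 11 · 23 · 31² · 41² = 255441608125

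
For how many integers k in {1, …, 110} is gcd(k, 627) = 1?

627 = 3·11·19. Inclusion–exclusion on these primes:
110 − ⌊110/3⌋ − ⌊110/11⌋ − ⌊110/19⌋ + ⌊110/33⌋ + ⌊110/57⌋ + ⌊110/209⌋ − ⌊110/627⌋ = 63

63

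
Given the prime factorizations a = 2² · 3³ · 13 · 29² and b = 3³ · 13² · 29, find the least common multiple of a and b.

max exponent per prime: 2² · 3³ · 13² · 29² = 15349932

15349932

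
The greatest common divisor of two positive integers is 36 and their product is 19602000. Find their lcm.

For any two positive integers, gcd × lcm equals their product. Hence lcm = 19602000 / 36 = 544500.

544500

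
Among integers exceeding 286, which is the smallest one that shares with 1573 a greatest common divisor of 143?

429

Multiples of 143 above 286: 143·3, 143·4, … . Need the cofactor coprime to 1573/143 = 11.
Checking s = 3, 4, … the first with gcd(s, 11) = 1 is s = 3, giving 429.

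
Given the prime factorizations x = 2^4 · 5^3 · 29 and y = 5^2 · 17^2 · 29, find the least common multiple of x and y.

16762000

max exponent per prime: 2^4 · 5^3 · 17^2 · 29 = 16762000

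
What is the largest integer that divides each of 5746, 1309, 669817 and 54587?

17

gcd(5746, 1309): 5746 = 4·1309 + 510; 1309 = 2·510 + 289; 510 = 1·289 + 221; 289 = 1·221 + 68; 221 = 3·68 + 17; 68 = 4·17 + 0 → 17
gcd(17, 669817): 669817 = 39401·17 + 0 → 17
gcd(17, 54587): 54587 = 3211·17 + 0 → 17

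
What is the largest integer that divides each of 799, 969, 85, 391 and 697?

gcd(799, 969): 969 = 1·799 + 170; 799 = 4·170 + 119; 170 = 1·119 + 51; 119 = 2·51 + 17; 51 = 3·17 + 0 → 17
gcd(17, 85): 85 = 5·17 + 0 → 17
gcd(17, 391): 391 = 23·17 + 0 → 17
gcd(17, 697): 697 = 41·17 + 0 → 17

17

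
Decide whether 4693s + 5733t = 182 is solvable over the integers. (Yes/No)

By Bézout, 4693s + 5733t = 182 has integer solutions iff gcd(4693, 5733) | 182.
Euclid: 5733 = 1·4693 + 1040; 4693 = 4·1040 + 533; 1040 = 1·533 + 507; 533 = 1·507 + 26; 507 = 19·26 + 13; 26 = 2·13 + 0. gcd = 13; 182 mod 13 = 0. Yes.

Yes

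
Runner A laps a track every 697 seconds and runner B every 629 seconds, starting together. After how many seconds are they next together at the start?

gcd first: 697 = 1·629 + 68; 629 = 9·68 + 17; 68 = 4·17 + 0 → gcd = 17
lcm = 697·629/gcd = 438413/17 = 25789

25789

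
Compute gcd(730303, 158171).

Euclid: 730303 = 4·158171 + 97619; 158171 = 1·97619 + 60552; 97619 = 1·60552 + 37067; 60552 = 1·37067 + 23485; 37067 = 1·23485 + 13582; 23485 = 1·13582 + 9903; 13582 = 1·9903 + 3679; 9903 = 2·3679 + 2545; 3679 = 1·2545 + 1134; 2545 = 2·1134 + 277; 1134 = 4·277 + 26; 277 = 10·26 + 17; 26 = 1·17 + 9; 17 = 1·9 + 8; 9 = 1·8 + 1; 8 = 8·1 + 0. Last nonzero remainder: 1.

1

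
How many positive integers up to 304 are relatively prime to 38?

144

Prime factors of 38: 2, 19. Count integers ≤ 304 divisible by none of them.
By inclusion–exclusion: 304 − ⌊304/2⌋ − ⌊304/19⌋ + ⌊304/38⌋ = 144.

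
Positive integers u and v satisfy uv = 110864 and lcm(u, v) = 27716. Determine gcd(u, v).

4

gcd·lcm = product, so gcd = 110864/27716 = 4.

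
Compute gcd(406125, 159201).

3249

406125 = 3² · 5³ · 19²
159201 = 3² · 7² · 19²
Common: 3² · 19² = 3249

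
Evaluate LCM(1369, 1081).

gcd first: 1369 = 1·1081 + 288; 1081 = 3·288 + 217; 288 = 1·217 + 71; 217 = 3·71 + 4; 71 = 17·4 + 3; 4 = 1·3 + 1; 3 = 3·1 + 0 → gcd = 1
lcm = 1369·1081/gcd = 1479889/1 = 1479889

1479889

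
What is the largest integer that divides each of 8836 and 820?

4

8836 = 2² · 47²
820 = 2² · 5 · 41
Common: 2² = 4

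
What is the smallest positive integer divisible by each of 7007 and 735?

105105

7007 = 7² · 11 · 13; 735 = 3 · 5 · 7²
max exponents: 3 · 5 · 7² · 11 · 13 = 105105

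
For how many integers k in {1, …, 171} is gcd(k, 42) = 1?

Prime factors of 42: 2, 3, 7. Count integers ≤ 171 divisible by none of them.
By inclusion–exclusion: 171 − ⌊171/2⌋ − ⌊171/3⌋ − ⌊171/7⌋ + ⌊171/6⌋ + ⌊171/14⌋ + ⌊171/21⌋ − ⌊171/42⌋ = 49.

49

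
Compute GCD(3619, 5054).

3619 = 7 · 11 · 47
5054 = 2 · 7 · 19²
Common: 7 = 7

7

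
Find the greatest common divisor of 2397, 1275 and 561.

51

gcd(2397, 1275): 2397 = 1·1275 + 1122; 1275 = 1·1122 + 153; 1122 = 7·153 + 51; 153 = 3·51 + 0 → 51
gcd(51, 561): 561 = 11·51 + 0 → 51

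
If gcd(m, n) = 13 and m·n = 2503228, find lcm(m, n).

192556

gcd·lcm = product, so lcm = 2503228/13 = 192556.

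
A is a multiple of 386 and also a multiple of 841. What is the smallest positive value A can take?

324626

386 = 2 · 193; 841 = 29²
max exponents: 2 · 29² · 193 = 324626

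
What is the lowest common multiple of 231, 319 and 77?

lcm(231, 319) = 231·319/gcd = 73689/11 = 6699
lcm(6699, 77) = 6699·77/gcd = 515823/77 = 6699

6699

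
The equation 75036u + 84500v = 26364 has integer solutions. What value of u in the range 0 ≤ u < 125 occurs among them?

24

Reduce mod 84500: 75036u ≡ 26364 (mod 84500). With g = gcd(75036, 84500) = 676 dividing 26364, divide through: 111u ≡ 39 (mod 125).
Since gcd(111, 125) = 1, u ≡ 39·(111)⁻¹ ≡ 24 (mod 125). Smallest non-negative: 24.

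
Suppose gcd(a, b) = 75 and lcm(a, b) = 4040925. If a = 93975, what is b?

3225

a·b = gcd·lcm = 75·4040925 = 303069375, so b = 303069375/93975 = 3225.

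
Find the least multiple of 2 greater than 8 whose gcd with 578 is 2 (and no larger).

578 = 2·289. Any m with gcd(m, 578) = 2 is a multiple of 2, say 2s, with s coprime to 289.
Need s > 8/2, so s ≥ 5. First s ≥ 5 with gcd(s, 289) = 1 is s = 5. Thus m = 2·5 = 10.

10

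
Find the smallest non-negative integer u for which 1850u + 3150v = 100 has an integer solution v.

29

Euclid: 3150 = 1·1850 + 1300; 1850 = 1·1300 + 550; 1300 = 2·550 + 200; 550 = 2·200 + 150; 200 = 1·150 + 50; 150 = 3·50 + 0 → gcd = 50; 100 = 50·2.
Back-substitution yields 1850·(-17) + 3150·(10) = 50, so one solution is u = -17·2 = -34, v = 10·2 = 20.
Solutions in u differ by 3150/50 = 63; the one in [0, 63) is -34 mod 63 = 29.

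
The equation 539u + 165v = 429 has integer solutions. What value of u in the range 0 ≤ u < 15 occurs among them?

Euclid: 539 = 3·165 + 44; 165 = 3·44 + 33; 44 = 1·33 + 11; 33 = 3·11 + 0 → gcd = 11; 429 = 11·39.
Back-substitution yields 539·(4) + 165·(-13) = 11, so one solution is u = 4·39 = 156, v = -13·39 = -507.
Solutions in u differ by 165/11 = 15; the one in [0, 15) is 156 mod 15 = 6.

6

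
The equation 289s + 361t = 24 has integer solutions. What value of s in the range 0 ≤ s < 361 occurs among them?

Euclid: 361 = 1·289 + 72; 289 = 4·72 + 1; 72 = 72·1 + 0 → gcd = 1; 24 = 1·24.
Back-substitution yields 289·(5) + 361·(-4) = 1, so one solution is s = 5·24 = 120, t = -4·24 = -96.
Solutions in s differ by 361/1 = 361; the one in [0, 361) is 120 mod 361 = 120.

120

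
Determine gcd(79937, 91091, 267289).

gcd(79937, 91091): 91091 = 1·79937 + 11154; 79937 = 7·11154 + 1859; 11154 = 6·1859 + 0 → 1859
gcd(1859, 267289): 267289 = 143·1859 + 1452; 1859 = 1·1452 + 407; 1452 = 3·407 + 231; 407 = 1·231 + 176; 231 = 1·176 + 55; 176 = 3·55 + 11; 55 = 5·11 + 0 → 11

11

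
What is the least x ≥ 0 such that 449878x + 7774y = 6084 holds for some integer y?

Euclid: 449878 = 57·7774 + 6760; 7774 = 1·6760 + 1014; 6760 = 6·1014 + 676; 1014 = 1·676 + 338; 676 = 2·338 + 0 → gcd = 338; 6084 = 338·18.
Back-substitution yields 449878·(-8) + 7774·(463) = 338, so one solution is x = -8·18 = -144, y = 463·18 = 8334.
Solutions in x differ by 7774/338 = 23; the one in [0, 23) is -144 mod 23 = 17.

17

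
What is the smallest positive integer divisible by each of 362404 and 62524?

115606876

362404 = 2² · 7² · 43²; 62524 = 2² · 7² · 11 · 29
max exponents: 2² · 7² · 11 · 29 · 43² = 115606876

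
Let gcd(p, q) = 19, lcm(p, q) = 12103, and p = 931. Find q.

Using pq = gcd(p,q)·lcm(p,q) = 19·12103 = 229957, we get q = 229957/931 = 247.

247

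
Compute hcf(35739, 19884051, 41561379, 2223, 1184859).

171

gcd(35739, 19884051): 19884051 = 556·35739 + 13167; 35739 = 2·13167 + 9405; 13167 = 1·9405 + 3762; 9405 = 2·3762 + 1881; 3762 = 2·1881 + 0 → 1881
gcd(1881, 41561379): 41561379 = 22095·1881 + 684; 1881 = 2·684 + 513; 684 = 1·513 + 171; 513 = 3·171 + 0 → 171
gcd(171, 2223): 2223 = 13·171 + 0 → 171
gcd(171, 1184859): 1184859 = 6929·171 + 0 → 171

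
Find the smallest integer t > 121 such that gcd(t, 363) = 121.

242

gcd(t, 363) = 121 forces 121 | t; write t = 121s. Then gcd(121s, 121·3) = 121·gcd(s, 3), so need gcd(s, 3) = 1.
121s > 121 gives s ≥ 2. The least s ≥ 2 coprime to 3 is 2, so t = 121·2 = 242.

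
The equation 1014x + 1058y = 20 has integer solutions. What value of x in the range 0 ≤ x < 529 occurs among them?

240

Euclid: 1058 = 1·1014 + 44; 1014 = 23·44 + 2; 44 = 22·2 + 0 → gcd = 2; 20 = 2·10.
Back-substitution yields 1014·(24) + 1058·(-23) = 2, so one solution is x = 24·10 = 240, y = -23·10 = -230.
Solutions in x differ by 1058/2 = 529; the one in [0, 529) is 240 mod 529 = 240.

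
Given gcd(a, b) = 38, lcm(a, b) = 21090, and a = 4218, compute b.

a·b = gcd·lcm = 38·21090 = 801420, so b = 801420/4218 = 190.

190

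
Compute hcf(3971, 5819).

11

3971 = 11 · 19²
5819 = 11 · 23²
Common: 11 = 11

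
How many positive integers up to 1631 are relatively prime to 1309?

1309 = 7·11·17. Inclusion–exclusion on these primes:
1631 − ⌊1631/7⌋ − ⌊1631/11⌋ − ⌊1631/17⌋ + ⌊1631/77⌋ + ⌊1631/119⌋ + ⌊1631/187⌋ − ⌊1631/1309⌋ = 1196

1196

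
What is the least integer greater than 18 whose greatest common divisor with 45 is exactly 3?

45 = 3·15. Any x with gcd(x, 45) = 3 is a multiple of 3, say 3s, with s coprime to 15.
Need s > 18/3, so s ≥ 7. First s ≥ 7 with gcd(s, 15) = 1 is s = 7. Thus x = 3·7 = 21.

21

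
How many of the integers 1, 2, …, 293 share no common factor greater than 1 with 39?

181

39 = 3·13. Inclusion–exclusion on these primes:
293 − ⌊293/3⌋ − ⌊293/13⌋ + ⌊293/39⌋ = 181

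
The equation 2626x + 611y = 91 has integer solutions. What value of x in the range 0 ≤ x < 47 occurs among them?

Reduce mod 611: 2626x ≡ 91 (mod 611). With g = gcd(2626, 611) = 13 dividing 91, divide through: 202x ≡ 7 (mod 47).
Since gcd(202, 47) = 1, x ≡ 7·(202)⁻¹ ≡ 24 (mod 47). Smallest non-negative: 24.

24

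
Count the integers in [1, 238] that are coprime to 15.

127

Prime factors of 15: 3, 5. Count integers ≤ 238 divisible by none of them.
By inclusion–exclusion: 238 − ⌊238/3⌋ − ⌊238/5⌋ + ⌊238/15⌋ = 127.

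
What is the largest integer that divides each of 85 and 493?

17

Euclid: 493 = 5·85 + 68; 85 = 1·68 + 17; 68 = 4·17 + 0. Last nonzero remainder: 17.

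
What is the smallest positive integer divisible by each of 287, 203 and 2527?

3004603

lcm(287, 203) = 287·203/gcd = 58261/7 = 8323
lcm(8323, 2527) = 8323·2527/gcd = 21032221/7 = 3004603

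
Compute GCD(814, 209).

Euclid: 814 = 3·209 + 187; 209 = 1·187 + 22; 187 = 8·22 + 11; 22 = 2·11 + 0. Last nonzero remainder: 11.

11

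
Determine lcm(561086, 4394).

1232705942

gcd first: 561086 = 127·4394 + 3048; 4394 = 1·3048 + 1346; 3048 = 2·1346 + 356; 1346 = 3·356 + 278; 356 = 1·278 + 78; 278 = 3·78 + 44; 78 = 1·44 + 34; 44 = 1·34 + 10; 34 = 3·10 + 4; 10 = 2·4 + 2; 4 = 2·2 + 0 → gcd = 2
lcm = 561086·4394/gcd = 2465411884/2 = 1232705942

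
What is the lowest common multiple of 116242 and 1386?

116242 = 2 · 7 · 19² · 23; 1386 = 2 · 3² · 7 · 11
max exponents: 2 · 3² · 7 · 11 · 19² · 23 = 11507958

11507958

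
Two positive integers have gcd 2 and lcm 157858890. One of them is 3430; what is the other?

Using uv = gcd(u,v)·lcm(u,v) = 2·157858890 = 315717780, we get v = 315717780/3430 = 92046.

92046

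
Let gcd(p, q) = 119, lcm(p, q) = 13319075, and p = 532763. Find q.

Using pq = gcd(p,q)·lcm(p,q) = 119·13319075 = 1584969925, we get q = 1584969925/532763 = 2975.

2975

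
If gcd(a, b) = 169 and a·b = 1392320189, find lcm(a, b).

8238581

For any two positive integers, gcd × lcm equals their product. Hence lcm = 1392320189 / 169 = 8238581.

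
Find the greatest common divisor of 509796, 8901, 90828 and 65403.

9

gcd(509796, 8901): 509796 = 57·8901 + 2439; 8901 = 3·2439 + 1584; 2439 = 1·1584 + 855; 1584 = 1·855 + 729; 855 = 1·729 + 126; 729 = 5·126 + 99; 126 = 1·99 + 27; 99 = 3·27 + 18; 27 = 1·18 + 9; 18 = 2·9 + 0 → 9
gcd(9, 90828): 90828 = 10092·9 + 0 → 9
gcd(9, 65403): 65403 = 7267·9 + 0 → 9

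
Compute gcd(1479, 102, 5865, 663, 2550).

gcd(1479, 102): 1479 = 14·102 + 51; 102 = 2·51 + 0 → 51
gcd(51, 5865): 5865 = 115·51 + 0 → 51
gcd(51, 663): 663 = 13·51 + 0 → 51
gcd(51, 2550): 2550 = 50·51 + 0 → 51

51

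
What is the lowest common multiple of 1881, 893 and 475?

1881 = 3² · 11 · 19; 893 = 19 · 47; 475 = 5² · 19
lcm takes max exponent of each prime: 3² · 5² · 11 · 19 · 47 = 2210175

2210175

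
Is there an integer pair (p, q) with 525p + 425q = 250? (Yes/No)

Yes

By Bézout, 525p + 425q = 250 has integer solutions iff gcd(525, 425) | 250.
Euclid: 525 = 1·425 + 100; 425 = 4·100 + 25; 100 = 4·25 + 0. gcd = 25; 250 mod 25 = 0. Yes.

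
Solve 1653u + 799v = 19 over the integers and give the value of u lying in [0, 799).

349

Reduce mod 799: 1653u ≡ 19 (mod 799). With g = gcd(1653, 799) = 1 dividing 19, divide through: 1653u ≡ 19 (mod 799).
Since gcd(1653, 799) = 1, u ≡ 19·(1653)⁻¹ ≡ 349 (mod 799). Smallest non-negative: 349.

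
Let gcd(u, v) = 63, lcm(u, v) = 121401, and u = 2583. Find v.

2961

Using uv = gcd(u,v)·lcm(u,v) = 63·121401 = 7648263, we get v = 7648263/2583 = 2961.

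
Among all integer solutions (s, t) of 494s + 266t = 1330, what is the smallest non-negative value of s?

Euclid: 494 = 1·266 + 228; 266 = 1·228 + 38; 228 = 6·38 + 0 → gcd = 38; 1330 = 38·35.
Back-substitution yields 494·(-1) + 266·(2) = 38, so one solution is s = -1·35 = -35, t = 2·35 = 70.
Solutions in s differ by 266/38 = 7; the one in [0, 7) is -35 mod 7 = 0.

0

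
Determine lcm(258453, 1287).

2842983

258453 = 3² · 13 · 47²; 1287 = 3² · 11 · 13
max exponents: 3² · 11 · 13 · 47² = 2842983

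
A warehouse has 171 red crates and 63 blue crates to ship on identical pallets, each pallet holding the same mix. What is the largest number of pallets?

9

Euclid: 171 = 2·63 + 45; 63 = 1·45 + 18; 45 = 2·18 + 9; 18 = 2·9 + 0. Last nonzero remainder: 9.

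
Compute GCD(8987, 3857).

Euclid: 8987 = 2·3857 + 1273; 3857 = 3·1273 + 38; 1273 = 33·38 + 19; 38 = 2·19 + 0. Last nonzero remainder: 19.

19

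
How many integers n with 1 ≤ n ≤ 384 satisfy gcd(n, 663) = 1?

222

Prime factors of 663: 3, 13, 17. Count integers ≤ 384 divisible by none of them.
By inclusion–exclusion: 384 − ⌊384/3⌋ − ⌊384/13⌋ − ⌊384/17⌋ + ⌊384/39⌋ + ⌊384/51⌋ + ⌊384/221⌋ − ⌊384/663⌋ = 222.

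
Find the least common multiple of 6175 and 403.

gcd first: 6175 = 15·403 + 130; 403 = 3·130 + 13; 130 = 10·13 + 0 → gcd = 13
lcm = 6175·403/gcd = 2488525/13 = 191425

191425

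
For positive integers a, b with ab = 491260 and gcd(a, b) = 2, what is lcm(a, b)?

Since gcd(a,b)·lcm(a,b) = ab, lcm = 491260/2 = 245630.

245630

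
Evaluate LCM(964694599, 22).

1929389198

964694599 = 11 · 29 · 37² · 47²; 22 = 2 · 11
max exponents: 2 · 11 · 29 · 37² · 47² = 1929389198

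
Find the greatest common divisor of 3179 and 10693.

289

3179 = 11 · 17²
10693 = 17² · 37
Common: 17² = 289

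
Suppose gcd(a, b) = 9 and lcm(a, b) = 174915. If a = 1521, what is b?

1035

Using ab = gcd(a,b)·lcm(a,b) = 9·174915 = 1574235, we get b = 1574235/1521 = 1035.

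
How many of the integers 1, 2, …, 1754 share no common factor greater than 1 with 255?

881

Prime factors of 255: 3, 5, 17. Count integers ≤ 1754 divisible by none of them.
By inclusion–exclusion: 1754 − ⌊1754/3⌋ − ⌊1754/5⌋ − ⌊1754/17⌋ + ⌊1754/15⌋ + ⌊1754/51⌋ + ⌊1754/85⌋ − ⌊1754/255⌋ = 881.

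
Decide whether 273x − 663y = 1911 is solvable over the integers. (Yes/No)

By Bézout, 273x − 663y = 1911 has integer solutions iff gcd(273, 663) | 1911.
Euclid: 663 = 2·273 + 117; 273 = 2·117 + 39; 117 = 3·39 + 0. gcd = 39; 1911 mod 39 = 0. Yes.

Yes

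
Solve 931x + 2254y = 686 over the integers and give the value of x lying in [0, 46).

8

gcd(931, 2254) = 49 (Euclid: 2254 = 2·931 + 392; 931 = 2·392 + 147; 392 = 2·147 + 98; 147 = 1·98 + 49; 98 = 2·49 + 0), and 49 | 686.
Extended Euclid: 931·(17) + 2254·(-7) = 49. Scale by 14: x₀ = 238.
General solution x = x₀ + 46t; reducing mod 46 gives x = 8 (and y = -3).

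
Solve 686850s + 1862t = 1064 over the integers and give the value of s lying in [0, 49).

gcd(686850, 1862) = 38 (Euclid: 686850 = 368·1862 + 1634; 1862 = 1·1634 + 228; 1634 = 7·228 + 38; 228 = 6·38 + 0), and 38 | 1064.
Extended Euclid: 686850·(8) + 1862·(-2951) = 38. Scale by 28: s₀ = 224.
General solution s = s₀ + 49k; reducing mod 49 gives s = 28 (and t = -10328).

28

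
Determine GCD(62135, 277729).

62135 = 5 · 17² · 43
277729 = 17² · 31²
Common: 17² = 289

289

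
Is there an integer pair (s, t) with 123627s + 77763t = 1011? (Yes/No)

No

By Bézout, 123627s + 77763t = 1011 has integer solutions iff gcd(123627, 77763) | 1011.
Euclid: 123627 = 1·77763 + 45864; 77763 = 1·45864 + 31899; 45864 = 1·31899 + 13965; 31899 = 2·13965 + 3969; 13965 = 3·3969 + 2058; 3969 = 1·2058 + 1911; 2058 = 1·1911 + 147; 1911 = 13·147 + 0. gcd = 147; 1011 mod 147 = 129. No.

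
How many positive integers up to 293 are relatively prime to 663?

170

663 = 3·13·17. Inclusion–exclusion on these primes:
293 − ⌊293/3⌋ − ⌊293/13⌋ − ⌊293/17⌋ + ⌊293/39⌋ + ⌊293/51⌋ + ⌊293/221⌋ − ⌊293/663⌋ = 170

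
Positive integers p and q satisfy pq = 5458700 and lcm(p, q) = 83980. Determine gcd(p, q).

From gcd × lcm = pq: gcd = 5458700 / 83980 = 65.

65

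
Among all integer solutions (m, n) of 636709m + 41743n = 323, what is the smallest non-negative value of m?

Reduce mod 41743: 636709m ≡ 323 (mod 41743). With g = gcd(636709, 41743) = 19 dividing 323, divide through: 33511m ≡ 17 (mod 2197).
Since gcd(33511, 2197) = 1, m ≡ 17·(33511)⁻¹ ≡ 328 (mod 2197). Smallest non-negative: 328.

328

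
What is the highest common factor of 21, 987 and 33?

3

gcd(21, 987): 987 = 47·21 + 0 → 21
gcd(21, 33): 33 = 1·21 + 12; 21 = 1·12 + 9; 12 = 1·9 + 3; 9 = 3·3 + 0 → 3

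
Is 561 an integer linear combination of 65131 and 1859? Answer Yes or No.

gcd(65131, 1859): 65131 = 35·1859 + 66; 1859 = 28·66 + 11; 66 = 6·11 + 0 → 11
11 divides 561, so a solution exists.

Yes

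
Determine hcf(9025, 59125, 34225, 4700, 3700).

gcd(9025, 59125): 59125 = 6·9025 + 4975; 9025 = 1·4975 + 4050; 4975 = 1·4050 + 925; 4050 = 4·925 + 350; 925 = 2·350 + 225; 350 = 1·225 + 125; 225 = 1·125 + 100; 125 = 1·100 + 25; 100 = 4·25 + 0 → 25
gcd(25, 34225): 34225 = 1369·25 + 0 → 25
gcd(25, 4700): 4700 = 188·25 + 0 → 25
gcd(25, 3700): 3700 = 148·25 + 0 → 25

25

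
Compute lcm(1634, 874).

37582

1634 = 2 · 19 · 43; 874 = 2 · 19 · 23
max exponents: 2 · 19 · 23 · 43 = 37582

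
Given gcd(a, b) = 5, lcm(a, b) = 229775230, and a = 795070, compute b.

Using ab = gcd(a,b)·lcm(a,b) = 5·229775230 = 1148876150, we get b = 1148876150/795070 = 1445.

1445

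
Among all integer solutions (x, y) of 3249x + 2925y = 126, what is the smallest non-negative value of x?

199

Reduce mod 2925: 3249x ≡ 126 (mod 2925). With g = gcd(3249, 2925) = 9 dividing 126, divide through: 361x ≡ 14 (mod 325).
Since gcd(361, 325) = 1, x ≡ 14·(361)⁻¹ ≡ 199 (mod 325). Smallest non-negative: 199.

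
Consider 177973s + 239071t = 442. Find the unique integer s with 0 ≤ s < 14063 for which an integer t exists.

7458

gcd(177973, 239071) = 17 (Euclid: 239071 = 1·177973 + 61098; 177973 = 2·61098 + 55777; 61098 = 1·55777 + 5321; 55777 = 10·5321 + 2567; 5321 = 2·2567 + 187; 2567 = 13·187 + 136; 187 = 1·136 + 51; 136 = 2·51 + 34; 51 = 1·34 + 17; 34 = 2·17 + 0), and 17 | 442.
Extended Euclid: 177973·(-5122) + 239071·(3813) = 17. Scale by 26: s₀ = -133172.
General solution s = s₀ + 14063k; reducing mod 14063 gives s = 7458 (and t = -5552).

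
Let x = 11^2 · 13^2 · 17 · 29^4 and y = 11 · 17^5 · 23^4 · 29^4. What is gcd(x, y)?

min exponent per shared prime: 11 · 17 · 29^4 = 132261547

132261547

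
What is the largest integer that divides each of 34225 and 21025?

Euclid: 34225 = 1·21025 + 13200; 21025 = 1·13200 + 7825; 13200 = 1·7825 + 5375; 7825 = 1·5375 + 2450; 5375 = 2·2450 + 475; 2450 = 5·475 + 75; 475 = 6·75 + 25; 75 = 3·25 + 0. Last nonzero remainder: 25.

25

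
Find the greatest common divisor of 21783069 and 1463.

77

Euclid: 21783069 = 14889·1463 + 462; 1463 = 3·462 + 77; 462 = 6·77 + 0. Last nonzero remainder: 77.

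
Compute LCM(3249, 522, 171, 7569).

5464818

lcm(3249, 522) = 3249·522/gcd = 1695978/9 = 188442
lcm(188442, 171) = 188442·171/gcd = 32223582/171 = 188442
lcm(188442, 7569) = 188442·7569/gcd = 1426317498/261 = 5464818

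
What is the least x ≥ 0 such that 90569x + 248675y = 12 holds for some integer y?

101448

gcd(90569, 248675) = 1 (Euclid: 248675 = 2·90569 + 67537; 90569 = 1·67537 + 23032; 67537 = 2·23032 + 21473; 23032 = 1·21473 + 1559; 21473 = 13·1559 + 1206; 1559 = 1·1206 + 353; 1206 = 3·353 + 147; 353 = 2·147 + 59; 147 = 2·59 + 29; 59 = 2·29 + 1; 29 = 29·1 + 0), and 1 | 12.
Extended Euclid: 90569·(8454) + 248675·(-3079) = 1. Scale by 12: x₀ = 101448.
General solution x = x₀ + 248675t; reducing mod 248675 gives x = 101448 (and y = -36948).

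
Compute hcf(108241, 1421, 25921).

gcd(108241, 1421): 108241 = 76·1421 + 245; 1421 = 5·245 + 196; 245 = 1·196 + 49; 196 = 4·49 + 0 → 49
gcd(49, 25921): 25921 = 529·49 + 0 → 49

49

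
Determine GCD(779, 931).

19

779 = 19 · 41
931 = 7² · 19
Common: 19 = 19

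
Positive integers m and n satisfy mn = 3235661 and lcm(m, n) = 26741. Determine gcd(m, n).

121

gcd·lcm = product, so gcd = 3235661/26741 = 121.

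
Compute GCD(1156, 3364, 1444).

gcd(1156, 3364): 3364 = 2·1156 + 1052; 1156 = 1·1052 + 104; 1052 = 10·104 + 12; 104 = 8·12 + 8; 12 = 1·8 + 4; 8 = 2·4 + 0 → 4
gcd(4, 1444): 1444 = 361·4 + 0 → 4

4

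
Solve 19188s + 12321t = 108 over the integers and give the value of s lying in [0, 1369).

Euclid: 19188 = 1·12321 + 6867; 12321 = 1·6867 + 5454; 6867 = 1·5454 + 1413; 5454 = 3·1413 + 1215; 1413 = 1·1215 + 198; 1215 = 6·198 + 27; 198 = 7·27 + 9; 27 = 3·9 + 0 → gcd = 9; 108 = 9·12.
Back-substitution yields 19188·(436) + 12321·(-679) = 9, so one solution is s = 436·12 = 5232, t = -679·12 = -8148.
Solutions in s differ by 12321/9 = 1369; the one in [0, 1369) is 5232 mod 1369 = 1125.

1125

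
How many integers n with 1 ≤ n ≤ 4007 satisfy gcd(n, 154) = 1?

154 = 2·7·11. Inclusion–exclusion on these primes:
4007 − ⌊4007/2⌋ − ⌊4007/7⌋ − ⌊4007/11⌋ + ⌊4007/14⌋ + ⌊4007/22⌋ + ⌊4007/77⌋ − ⌊4007/154⌋ = 1562

1562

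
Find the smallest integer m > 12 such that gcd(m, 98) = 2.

Multiples of 2 above 12: 2·7, 2·8, … . Need the cofactor coprime to 98/2 = 49.
Checking s = 7, 8, … the first with gcd(s, 49) = 1 is s = 8, giving 16.

16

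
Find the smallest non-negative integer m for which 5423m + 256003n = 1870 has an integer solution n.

378

Reduce mod 256003: 5423m ≡ 1870 (mod 256003). With g = gcd(5423, 256003) = 187 dividing 1870, divide through: 29m ≡ 10 (mod 1369).
Since gcd(29, 1369) = 1, m ≡ 10·(29)⁻¹ ≡ 378 (mod 1369). Smallest non-negative: 378.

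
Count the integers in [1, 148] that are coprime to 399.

81

399 = 3·7·19. Inclusion–exclusion on these primes:
148 − ⌊148/3⌋ − ⌊148/7⌋ − ⌊148/19⌋ + ⌊148/21⌋ + ⌊148/57⌋ + ⌊148/133⌋ − ⌊148/399⌋ = 81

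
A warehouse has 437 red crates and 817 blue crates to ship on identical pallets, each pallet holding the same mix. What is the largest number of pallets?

437 = 19 · 23
817 = 19 · 43
Common: 19 = 19

19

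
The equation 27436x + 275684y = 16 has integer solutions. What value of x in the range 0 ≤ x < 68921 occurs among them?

Reduce mod 275684: 27436x ≡ 16 (mod 275684). With g = gcd(27436, 275684) = 4 dividing 16, divide through: 6859x ≡ 4 (mod 68921).
Since gcd(6859, 68921) = 1, x ≡ 4·(6859)⁻¹ ≡ 53929 (mod 68921). Smallest non-negative: 53929.

53929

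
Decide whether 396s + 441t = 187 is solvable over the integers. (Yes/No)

No

gcd(396, 441): 441 = 1·396 + 45; 396 = 8·45 + 36; 45 = 1·36 + 9; 36 = 4·9 + 0 → 9
9 does not divide 187, so a solution does not exist.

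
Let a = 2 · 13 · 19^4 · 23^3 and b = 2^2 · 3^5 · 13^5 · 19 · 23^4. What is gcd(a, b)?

min exponent per shared prime: 2 · 13 · 19 · 23^3 = 6010498

6010498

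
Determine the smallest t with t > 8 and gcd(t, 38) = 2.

38 = 2·19. Any t with gcd(t, 38) = 2 is a multiple of 2, say 2s, with s coprime to 19.
Need s > 8/2, so s ≥ 5. First s ≥ 5 with gcd(s, 19) = 1 is s = 5. Thus t = 2·5 = 10.

10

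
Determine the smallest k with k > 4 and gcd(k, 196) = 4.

8

gcd(k, 196) = 4 forces 4 | k; write k = 4s. Then gcd(4s, 4·49) = 4·gcd(s, 49), so need gcd(s, 49) = 1.
4s > 4 gives s ≥ 2. The least s ≥ 2 coprime to 49 is 2, so k = 4·2 = 8.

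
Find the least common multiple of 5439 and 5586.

206682

gcd first: 5586 = 1·5439 + 147; 5439 = 37·147 + 0 → gcd = 147
lcm = 5439·5586/gcd = 30382254/147 = 206682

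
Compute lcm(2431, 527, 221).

2431 = 11 · 13 · 17; 527 = 17 · 31; 221 = 13 · 17
lcm takes max exponent of each prime: 11 · 13 · 17 · 31 = 75361

75361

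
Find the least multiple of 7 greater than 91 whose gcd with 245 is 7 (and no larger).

245 = 7·35. Any a with gcd(a, 245) = 7 is a multiple of 7, say 7s, with s coprime to 35.
Need s > 91/7, so s ≥ 14. First s ≥ 14 with gcd(s, 35) = 1 is s = 16. Thus a = 7·16 = 112.

112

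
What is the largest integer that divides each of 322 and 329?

7

Euclid: 329 = 1·322 + 7; 322 = 46·7 + 0. Last nonzero remainder: 7.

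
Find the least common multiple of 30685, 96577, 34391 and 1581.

30685 = 5 · 17 · 19²; 96577 = 13 · 17 · 19 · 23; 34391 = 7 · 17³; 1581 = 3 · 17 · 31
lcm takes max exponent of each prime: 3 · 5 · 7 · 13 · 17³ · 19² · 23 · 31 = 1726140519285

1726140519285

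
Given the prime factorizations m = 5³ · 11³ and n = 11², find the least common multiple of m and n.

max exponent per prime: 5³ · 11³ = 166375

166375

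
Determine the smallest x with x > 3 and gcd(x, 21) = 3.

6

gcd(x, 21) = 3 forces 3 | x; write x = 3s. Then gcd(3s, 3·7) = 3·gcd(s, 7), so need gcd(s, 7) = 1.
3s > 3 gives s ≥ 2. The least s ≥ 2 coprime to 7 is 2, so x = 3·2 = 6.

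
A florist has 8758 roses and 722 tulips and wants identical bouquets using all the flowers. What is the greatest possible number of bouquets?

2

8758 = 2 · 29 · 151
722 = 2 · 19²
Common: 2 = 2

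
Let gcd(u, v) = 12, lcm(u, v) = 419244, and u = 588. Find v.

u·v = gcd·lcm = 12·419244 = 5030928, so v = 5030928/588 = 8556.

8556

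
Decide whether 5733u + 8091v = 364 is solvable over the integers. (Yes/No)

By Bézout, 5733u + 8091v = 364 has integer solutions iff gcd(5733, 8091) | 364.
Euclid: 8091 = 1·5733 + 2358; 5733 = 2·2358 + 1017; 2358 = 2·1017 + 324; 1017 = 3·324 + 45; 324 = 7·45 + 9; 45 = 5·9 + 0. gcd = 9; 364 mod 9 = 4. No.

No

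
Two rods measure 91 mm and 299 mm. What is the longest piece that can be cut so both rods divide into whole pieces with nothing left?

13

91 = 7 · 13
299 = 13 · 23
Common: 13 = 13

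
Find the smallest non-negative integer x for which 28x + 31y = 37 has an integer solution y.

gcd(28, 31) = 1 (Euclid: 31 = 1·28 + 3; 28 = 9·3 + 1; 3 = 3·1 + 0), and 1 | 37.
Extended Euclid: 28·(10) + 31·(-9) = 1. Scale by 37: x₀ = 370.
General solution x = x₀ + 31t; reducing mod 31 gives x = 29 (and y = -25).

29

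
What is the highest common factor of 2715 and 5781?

3

Euclid: 5781 = 2·2715 + 351; 2715 = 7·351 + 258; 351 = 1·258 + 93; 258 = 2·93 + 72; 93 = 1·72 + 21; 72 = 3·21 + 9; 21 = 2·9 + 3; 9 = 3·3 + 0. Last nonzero remainder: 3.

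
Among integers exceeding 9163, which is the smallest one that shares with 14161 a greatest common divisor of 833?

14161 = 833·17. Any k with gcd(k, 14161) = 833 is a multiple of 833, say 833s, with s coprime to 17.
Need s > 9163/833, so s ≥ 12. First s ≥ 12 with gcd(s, 17) = 1 is s = 12. Thus k = 833·12 = 9996.

9996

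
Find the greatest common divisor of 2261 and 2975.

119

2261 = 7 · 17 · 19
2975 = 5² · 7 · 17
Common: 7 · 17 = 119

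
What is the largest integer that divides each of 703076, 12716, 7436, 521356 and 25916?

44

gcd(703076, 12716): 703076 = 55·12716 + 3696; 12716 = 3·3696 + 1628; 3696 = 2·1628 + 440; 1628 = 3·440 + 308; 440 = 1·308 + 132; 308 = 2·132 + 44; 132 = 3·44 + 0 → 44
gcd(44, 7436): 7436 = 169·44 + 0 → 44
gcd(44, 521356): 521356 = 11849·44 + 0 → 44
gcd(44, 25916): 25916 = 589·44 + 0 → 44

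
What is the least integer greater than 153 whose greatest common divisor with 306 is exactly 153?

306 = 153·2. Any x with gcd(x, 306) = 153 is a multiple of 153, say 153s, with s coprime to 2.
Need s > 153/153, so s ≥ 2. First s ≥ 2 with gcd(s, 2) = 1 is s = 3. Thus x = 153·3 = 459.

459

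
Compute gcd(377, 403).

13

377 = 13 · 29
403 = 13 · 31
Common: 13 = 13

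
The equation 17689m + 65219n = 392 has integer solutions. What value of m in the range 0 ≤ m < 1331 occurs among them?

601

gcd(17689, 65219) = 49 (Euclid: 65219 = 3·17689 + 12152; 17689 = 1·12152 + 5537; 12152 = 2·5537 + 1078; 5537 = 5·1078 + 147; 1078 = 7·147 + 49; 147 = 3·49 + 0), and 49 | 392.
Extended Euclid: 17689·(-424) + 65219·(115) = 49. Scale by 8: m₀ = -3392.
General solution m = m₀ + 1331t; reducing mod 1331 gives m = 601 (and n = -163).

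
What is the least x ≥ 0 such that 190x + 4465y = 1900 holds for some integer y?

10

Reduce mod 4465: 190x ≡ 1900 (mod 4465). With g = gcd(190, 4465) = 95 dividing 1900, divide through: 2x ≡ 20 (mod 47).
Since gcd(2, 47) = 1, x ≡ 20·(2)⁻¹ ≡ 10 (mod 47). Smallest non-negative: 10.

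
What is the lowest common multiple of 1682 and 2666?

1682 = 2 · 29²; 2666 = 2 · 31 · 43
max exponents: 2 · 29² · 31 · 43 = 2242106

2242106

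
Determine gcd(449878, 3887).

449878 = 2 · 11³ · 13²
3887 = 13² · 23
Common: 13² = 169

169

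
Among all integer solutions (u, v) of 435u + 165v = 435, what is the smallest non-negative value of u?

1

Euclid: 435 = 2·165 + 105; 165 = 1·105 + 60; 105 = 1·60 + 45; 60 = 1·45 + 15; 45 = 3·15 + 0 → gcd = 15; 435 = 15·29.
Back-substitution yields 435·(-3) + 165·(8) = 15, so one solution is u = -3·29 = -87, v = 8·29 = 232.
Solutions in u differ by 165/15 = 11; the one in [0, 11) is -87 mod 11 = 1.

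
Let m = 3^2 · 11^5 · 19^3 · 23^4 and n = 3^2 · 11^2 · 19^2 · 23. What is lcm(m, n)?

2782134246234321

max exponent per prime: 3^2 · 11^5 · 19^3 · 23^4 = 2782134246234321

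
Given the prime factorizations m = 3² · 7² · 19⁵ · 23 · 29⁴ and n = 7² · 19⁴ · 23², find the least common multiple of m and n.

max exponent per prime: 3² · 7² · 19⁵ · 23² · 29⁴ = 408558507056327691

408558507056327691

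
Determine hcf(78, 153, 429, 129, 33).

3

gcd(78, 153): 153 = 1·78 + 75; 78 = 1·75 + 3; 75 = 25·3 + 0 → 3
gcd(3, 429): 429 = 143·3 + 0 → 3
gcd(3, 129): 129 = 43·3 + 0 → 3
gcd(3, 33): 33 = 11·3 + 0 → 3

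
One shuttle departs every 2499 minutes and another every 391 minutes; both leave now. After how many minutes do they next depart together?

2499 = 3 · 7² · 17; 391 = 17 · 23
max exponents: 3 · 7² · 17 · 23 = 57477

57477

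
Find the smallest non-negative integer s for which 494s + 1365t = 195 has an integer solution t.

Reduce mod 1365: 494s ≡ 195 (mod 1365). With g = gcd(494, 1365) = 13 dividing 195, divide through: 38s ≡ 15 (mod 105).
Since gcd(38, 105) = 1, s ≡ 15·(38)⁻¹ ≡ 75 (mod 105). Smallest non-negative: 75.

75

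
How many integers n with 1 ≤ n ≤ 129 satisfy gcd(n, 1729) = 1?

Prime factors of 1729: 7, 13, 19. Count integers ≤ 129 divisible by none of them.
By inclusion–exclusion: 129 − ⌊129/7⌋ − ⌊129/13⌋ − ⌊129/19⌋ + ⌊129/91⌋ + ⌊129/133⌋ + ⌊129/247⌋ − ⌊129/1729⌋ = 97.

97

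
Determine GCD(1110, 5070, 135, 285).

1110 = 2 · 3 · 5 · 37; 5070 = 2 · 3 · 5 · 13²; 135 = 3³ · 5; 285 = 3 · 5 · 19
gcd takes min exponent of each prime: 3 · 5 = 15

15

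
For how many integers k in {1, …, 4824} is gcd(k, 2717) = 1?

Prime factors of 2717: 11, 13, 19. Count integers ≤ 4824 divisible by none of them.
By inclusion–exclusion: 4824 − ⌊4824/11⌋ − ⌊4824/13⌋ − ⌊4824/19⌋ + ⌊4824/143⌋ + ⌊4824/209⌋ + ⌊4824/247⌋ − ⌊4824/2717⌋ = 3836.

3836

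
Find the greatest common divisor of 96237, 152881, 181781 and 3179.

96237 = 3² · 17² · 37; 152881 = 17² · 23²; 181781 = 17³ · 37; 3179 = 11 · 17²
gcd takes min exponent of each prime: 17² = 289

289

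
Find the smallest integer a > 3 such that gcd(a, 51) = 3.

gcd(a, 51) = 3 forces 3 | a; write a = 3s. Then gcd(3s, 3·17) = 3·gcd(s, 17), so need gcd(s, 17) = 1.
3s > 3 gives s ≥ 2. The least s ≥ 2 coprime to 17 is 2, so a = 3·2 = 6.

6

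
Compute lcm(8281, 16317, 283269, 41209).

4468942106811

8281 = 7² · 13²; 16317 = 3² · 7² · 37; 283269 = 3 · 7² · 41 · 47; 41209 = 7² · 29²
lcm takes max exponent of each prime: 3² · 7² · 13² · 29² · 37 · 41 · 47 = 4468942106811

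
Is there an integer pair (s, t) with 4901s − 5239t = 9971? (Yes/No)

Yes

gcd(4901, 5239): 5239 = 1·4901 + 338; 4901 = 14·338 + 169; 338 = 2·169 + 0 → 169
169 divides 9971, so a solution exists.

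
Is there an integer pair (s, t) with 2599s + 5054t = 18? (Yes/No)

Yes

gcd(2599, 5054): 5054 = 1·2599 + 2455; 2599 = 1·2455 + 144; 2455 = 17·144 + 7; 144 = 20·7 + 4; 7 = 1·4 + 3; 4 = 1·3 + 1; 3 = 3·1 + 0 → 1
1 divides 18, so a solution exists.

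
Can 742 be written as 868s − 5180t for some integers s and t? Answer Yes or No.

gcd(868, 5180): 5180 = 5·868 + 840; 868 = 1·840 + 28; 840 = 30·28 + 0 → 28
28 does not divide 742, so a solution does not exist.

No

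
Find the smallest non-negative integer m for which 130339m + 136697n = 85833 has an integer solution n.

8

gcd(130339, 136697) = 3179 (Euclid: 136697 = 1·130339 + 6358; 130339 = 20·6358 + 3179; 6358 = 2·3179 + 0), and 3179 | 85833.
Extended Euclid: 130339·(21) + 136697·(-20) = 3179. Scale by 27: m₀ = 567.
General solution m = m₀ + 43t; reducing mod 43 gives m = 8 (and n = -7).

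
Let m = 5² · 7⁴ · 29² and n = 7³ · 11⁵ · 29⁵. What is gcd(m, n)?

min exponent per shared prime: 7³ · 29² = 288463

288463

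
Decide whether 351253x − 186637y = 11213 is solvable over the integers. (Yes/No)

By Bézout, 351253x − 186637y = 11213 has integer solutions iff gcd(351253, 186637) | 11213.
Euclid: 351253 = 1·186637 + 164616; 186637 = 1·164616 + 22021; 164616 = 7·22021 + 10469; 22021 = 2·10469 + 1083; 10469 = 9·1083 + 722; 1083 = 1·722 + 361; 722 = 2·361 + 0. gcd = 361; 11213 mod 361 = 22. No.

No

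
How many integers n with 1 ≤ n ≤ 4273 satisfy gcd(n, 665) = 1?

Prime factors of 665: 5, 7, 19. Count integers ≤ 4273 divisible by none of them.
By inclusion–exclusion: 4273 − ⌊4273/5⌋ − ⌊4273/7⌋ − ⌊4273/19⌋ + ⌊4273/35⌋ + ⌊4273/95⌋ + ⌊4273/133⌋ − ⌊4273/665⌋ = 2777.

2777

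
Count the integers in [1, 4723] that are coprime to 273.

2491

273 = 3·7·13. Inclusion–exclusion on these primes:
4723 − ⌊4723/3⌋ − ⌊4723/7⌋ − ⌊4723/13⌋ + ⌊4723/21⌋ + ⌊4723/39⌋ + ⌊4723/91⌋ − ⌊4723/273⌋ = 2491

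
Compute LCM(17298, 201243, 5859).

lcm(17298, 201243) = 17298·201243/gcd = 3481101414/3 = 1160367138
lcm(1160367138, 5859) = 1160367138·5859/gcd = 6798591061542/1953 = 3481101414

3481101414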